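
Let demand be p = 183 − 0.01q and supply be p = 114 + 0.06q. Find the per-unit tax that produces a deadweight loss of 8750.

35

Competitive equilibrium: 183 − 0.01q = 114 + 0.06q → q* = 985.7143, p* = 173.1429.
A tax t gives Δq = t/0.07 and wedge t, so DWL = t²/0.14.
t²/0.14 = 8750 → t² = 1225 → t = 35.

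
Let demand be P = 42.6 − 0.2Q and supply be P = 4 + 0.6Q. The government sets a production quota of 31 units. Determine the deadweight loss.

119.025

Competitive equilibrium: 42.6 − 0.2Q = 4 + 0.6Q → Q* = 48.25, P* = 32.95.
At Q = 31: demand price = 42.6 − 0.2·31 = 36.4; supply price = 4 + 0.6·31 = 22.6.
ΔQ = 48.25 − 31 = 17.25; wedge = 36.4 − 22.6 = 13.8.
DWL = ½ × 17.25 × 13.8 = 119.025.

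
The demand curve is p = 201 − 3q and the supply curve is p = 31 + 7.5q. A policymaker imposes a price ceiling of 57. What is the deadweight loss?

Competitive equilibrium: 201 − 3q = 31 + 7.5q → q* = 16.1905, p* = 152.4286.
At the ceiling p = 57, quantity supplied = (57 − 31)/7.5 = 3.4667.
Willingness to pay at q' = 3.4667: 201 − 3·3.4667 = 190.5999.
Δq = 16.1905 − 3.4667 = 12.7238; wedge = 190.5999 − 57 = 133.5999.
DWL = ½ × 12.7238 × 133.5999 = 849.95.

849.95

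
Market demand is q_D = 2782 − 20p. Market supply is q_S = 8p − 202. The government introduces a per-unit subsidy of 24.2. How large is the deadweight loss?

1673.26

In inverse form: demand p = 139.1 − 0.05q, supply p = 25.25 + 0.125q.
Competitive equilibrium: 139.1 − 0.05q = 25.25 + 0.125q → q* = 650.5714, p* = 106.5714.
The subsidy lowers effective supply by 24.2: p = 1.05 + 0.125q.
New quantity: 139.1 − 0.05q = 1.05 + 0.125q → q' = 788.8571.
Overproduction Δq = 788.8571 − 650.5714 = 138.2857; wedge = subsidy = 24.2.
The triangle = ½ × 138.2857 × 24.2 = 1673.26.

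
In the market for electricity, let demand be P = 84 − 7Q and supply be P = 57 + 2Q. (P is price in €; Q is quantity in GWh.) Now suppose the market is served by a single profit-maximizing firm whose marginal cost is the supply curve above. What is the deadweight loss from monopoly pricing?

€7.75

Competitive equilibrium: 84 − 7Q = 57 + 2Q → Q* = 3, P* = 63.
Marginal revenue: MR = 84 − 14Q. Set MR = MC: 84 − 14Q = 57 + 2Q → Q_m = 1.6875.
Price P_m = 84 − 7·1.6875 = 72.1875; MC(Q_m) = 57 + 2·1.6875 = 60.375.
Competitive Q* = 3, so ΔQ = 1.3125; wedge = 72.1875 − 60.375 = 11.8125.
Deadweight loss = ½ × 1.3125 × 11.8125 = €7.75.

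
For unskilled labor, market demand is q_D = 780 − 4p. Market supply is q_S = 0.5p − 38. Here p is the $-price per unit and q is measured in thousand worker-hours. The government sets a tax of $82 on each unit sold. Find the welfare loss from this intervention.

In inverse form: demand p = 195 − 0.25q, supply p = 76 + 2q.
Competitive equilibrium: 195 − 0.25q = 76 + 2q → q* = 52.8889, p* = 181.7778.
With the tax, the buyer price exceeds the seller price by 82: (195 − 0.25q) − (76 + 2q) = 82 → q' = 16.4444.
Δq = 52.8889 − 16.4444 = 36.4445; the wedge equals the tax, 82.
Welfare loss = ½ × 36.4445 × 82 = $1494.22 thousand.

$1494.22 thousand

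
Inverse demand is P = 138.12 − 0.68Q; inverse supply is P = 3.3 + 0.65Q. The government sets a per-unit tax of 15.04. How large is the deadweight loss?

85.04

Competitive equilibrium: 138.12 − 0.68Q = 3.3 + 0.65Q → Q* = 101.3684, P* = 69.1895.
With the tax, the buyer price exceeds the seller price by 15.04: (138.12 − 0.68Q) − (3.3 + 0.65Q) = 15.04 → Q' = 90.0602.
ΔQ = 101.3684 − 90.0602 = 11.3082; the wedge equals the tax, 15.04.
DWL = ½ × 11.3082 × 15.04 = 85.04.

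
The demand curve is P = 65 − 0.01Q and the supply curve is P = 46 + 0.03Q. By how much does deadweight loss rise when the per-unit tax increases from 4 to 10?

1050

Competitive equilibrium: 65 − 0.01Q = 46 + 0.03Q → Q* = 475, P* = 60.25.
For a per-unit tax t: ΔQ = t/0.04, so DWL = ½·t·(t/0.04) = t²/0.08.
At t = 4: DWL = 200. At t = 10: DWL = 1250.
Increase = 1250 − 200 = 1050.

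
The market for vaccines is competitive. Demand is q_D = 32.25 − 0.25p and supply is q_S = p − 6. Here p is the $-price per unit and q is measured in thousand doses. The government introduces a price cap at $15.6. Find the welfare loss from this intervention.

In inverse form: demand p = 129 − 4q, supply p = 6 + q.
Competitive equilibrium: 129 − 4q = 6 + q → q* = 24.6, p* = 30.6.
At the ceiling p = 15.6, quantity supplied = (15.6 − 6)/1 = 9.6.
Willingness to pay at q' = 9.6: 129 − 4·9.6 = 90.6.
Δq = 24.6 − 9.6 = 15; wedge = 90.6 − 15.6 = 75.
Welfare loss = ½ × 15 × 75 = $562.50 thousand.

$562.50 thousand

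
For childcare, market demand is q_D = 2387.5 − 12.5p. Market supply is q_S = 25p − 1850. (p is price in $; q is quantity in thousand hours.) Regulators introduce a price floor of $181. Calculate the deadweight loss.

$43350 thousand

In inverse form: demand p = 191 − 0.08q, supply p = 74 + 0.04q.
Competitive equilibrium: 191 − 0.08q = 74 + 0.04q → q* = 975, p* = 113.
At the floor p = 181, quantity demanded = (191 − 181)/0.08 = 125.
Sellers' marginal cost at q' = 125: 74 + 0.04·125 = 79.
Δq = 975 − 125 = 850; wedge = 181 − 79 = 102.
The triangle = ½ × 850 × 102 = $43350 thousand.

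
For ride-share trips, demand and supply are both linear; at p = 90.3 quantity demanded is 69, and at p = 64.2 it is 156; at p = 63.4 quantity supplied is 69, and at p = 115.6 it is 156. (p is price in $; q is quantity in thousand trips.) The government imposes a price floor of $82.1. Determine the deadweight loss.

Demand slope = (64.2 − 90.3)/(156 − 69) = −0.3, so p = 111 − 0.3q.
Supply slope = (115.6 − 63.4)/(156 − 69) = 0.6, so p = 22 + 0.6q.
Competitive equilibrium: 111 − 0.3q = 22 + 0.6q → q* = 98.8889, p* = 81.3333.
At the floor p = 82.1, quantity demanded = (111 − 82.1)/0.3 = 96.3333.
Sellers' marginal cost at q' = 96.3333: 22 + 0.6·96.3333 = 79.8.
Δq = 98.8889 − 96.3333 = 2.5556; wedge = 82.1 − 79.8 = 2.3.
Deadweight loss = ½ × 2.5556 × 2.3 = $2.94 thousand.

$2.94 thousand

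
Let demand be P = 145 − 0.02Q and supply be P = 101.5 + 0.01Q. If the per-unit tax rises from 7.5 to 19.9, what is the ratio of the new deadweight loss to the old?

7.040

Competitive equilibrium: 145 − 0.02Q = 101.5 + 0.01Q → Q* = 1450, P* = 116.
For a per-unit tax t: ΔQ = t/0.03, so DWL = ½·t·(t/0.03) = t²/0.06.
At t = 7.5: DWL = 937.5. At t = 19.9: DWL = 6600.167.
Ratio = (19.9/7.5)² = 7.040.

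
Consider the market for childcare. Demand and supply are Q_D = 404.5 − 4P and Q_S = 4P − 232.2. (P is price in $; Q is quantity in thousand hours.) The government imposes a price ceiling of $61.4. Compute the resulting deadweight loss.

$1323.14 thousand

In inverse form: demand P = 101.125 − 0.25Q, supply P = 58.05 + 0.25Q.
Competitive equilibrium: 101.125 − 0.25Q = 58.05 + 0.25Q → Q* = 86.15, P* = 79.5875.
At the ceiling P = 61.4, quantity supplied = (61.4 − 58.05)/0.25 = 13.4.
Willingness to pay at Q' = 13.4: 101.125 − 0.25·13.4 = 97.775.
ΔQ = 86.15 − 13.4 = 72.75; wedge = 97.775 − 61.4 = 36.375.
The triangle = ½ × 72.75 × 36.375 = $1323.14 thousand.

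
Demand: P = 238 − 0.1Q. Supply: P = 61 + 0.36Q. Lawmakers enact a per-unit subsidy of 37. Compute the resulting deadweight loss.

Competitive equilibrium: 238 − 0.1Q = 61 + 0.36Q → Q* = 384.7826, P* = 199.5217.
The subsidy lowers effective supply by 37: P = 24 + 0.36Q.
New quantity: 238 − 0.1Q = 24 + 0.36Q → Q' = 465.2174.
Overproduction ΔQ = 465.2174 − 384.7826 = 80.4348; wedge = subsidy = 37.
Welfare loss = ½ × 80.4348 × 37 = 1488.04.

1488.04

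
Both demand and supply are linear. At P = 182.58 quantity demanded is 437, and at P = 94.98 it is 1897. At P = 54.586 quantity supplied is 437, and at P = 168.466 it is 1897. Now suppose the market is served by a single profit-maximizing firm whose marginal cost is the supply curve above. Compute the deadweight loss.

Demand slope = (94.98 − 182.58)/(1897 − 437) = −0.06, so P = 208.8 − 0.06Q.
Supply slope = (168.466 − 54.586)/(1897 − 437) = 0.078, so P = 20.5 + 0.078Q.
Competitive equilibrium: 208.8 − 0.06Q = 20.5 + 0.078Q → Q* = 1364.4928, P* = 126.9304.
Marginal revenue: MR = 208.8 − 0.12Q. Set MR = MC: 208.8 − 0.12Q = 20.5 + 0.078Q → Q_m = 951.0101.
Price P_m = 208.8 − 0.06·951.0101 = 151.7394; MC(Q_m) = 20.5 + 0.078·951.0101 = 94.6788.
Competitive Q* = 1364.4928, so ΔQ = 413.4827; wedge = 151.7394 − 94.6788 = 57.0606.
Deadweight loss = ½ × 413.4827 × 57.0606 = 11796.79.

11796.79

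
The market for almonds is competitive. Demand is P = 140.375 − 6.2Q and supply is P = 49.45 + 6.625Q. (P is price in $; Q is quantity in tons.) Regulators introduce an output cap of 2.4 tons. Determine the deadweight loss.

Competitive equilibrium: 140.375 − 6.2Q = 49.45 + 6.625Q → Q* = 7.0897, P* = 96.4191.
At Q = 2.4: demand price = 140.375 − 6.2·2.4 = 125.495; supply price = 49.45 + 6.625·2.4 = 65.35.
ΔQ = 7.0897 − 2.4 = 4.6897; wedge = 125.495 − 65.35 = 60.145.
Deadweight loss = ½ × 4.6897 × 60.145 = $141.03.

$141.03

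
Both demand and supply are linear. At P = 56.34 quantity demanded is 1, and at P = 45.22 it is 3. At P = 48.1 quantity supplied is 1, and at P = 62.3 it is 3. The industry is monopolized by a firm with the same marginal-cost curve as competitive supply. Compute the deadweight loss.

Demand slope = (45.22 − 56.34)/(3 − 1) = −5.56, so P = 61.9 − 5.56Q.
Supply slope = (62.3 − 48.1)/(3 − 1) = 7.1, so P = 41 + 7.1Q.
Competitive equilibrium: 61.9 − 5.56Q = 41 + 7.1Q → Q* = 1.6509, P* = 52.7212.
Marginal revenue: MR = 61.9 − 11.12Q. Set MR = MC: 61.9 − 11.12Q = 41 + 7.1Q → Q_m = 1.1471.
Price P_m = 61.9 − 5.56·1.1471 = 55.5221; MC(Q_m) = 41 + 7.1·1.1471 = 49.1444.
Competitive Q* = 1.6509, so ΔQ = 0.5038; wedge = 55.5221 − 49.1444 = 6.3777.
DWL = ½ × 0.5038 × 6.3777 = 1.61.

1.61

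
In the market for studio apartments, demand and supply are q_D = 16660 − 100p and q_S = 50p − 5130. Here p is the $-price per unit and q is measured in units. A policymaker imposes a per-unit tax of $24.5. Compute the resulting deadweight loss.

$10004.17

In inverse form: demand p = 166.6 − 0.01q, supply p = 102.6 + 0.02q.
Competitive equilibrium: 166.6 − 0.01q = 102.6 + 0.02q → q* = 2133.3333, p* = 145.2667.
With the tax, the buyer price exceeds the seller price by 24.5: (166.6 − 0.01q) − (102.6 + 0.02q) = 24.5 → q' = 1316.6667.
Δq = 2133.3333 − 1316.6667 = 816.6666; the wedge equals the tax, 24.5.
Welfare loss = ½ × 816.6666 × 24.5 = $10004.17.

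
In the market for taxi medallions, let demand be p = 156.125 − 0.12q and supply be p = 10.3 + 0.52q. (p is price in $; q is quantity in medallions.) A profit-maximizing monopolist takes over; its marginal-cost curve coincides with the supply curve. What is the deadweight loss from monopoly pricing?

$414.18

Competitive equilibrium: 156.125 − 0.12q = 10.3 + 0.52q → q* = 227.8516, p* = 128.7828.
Marginal revenue: MR = 156.125 − 0.24q. Set MR = MC: 156.125 − 0.24q = 10.3 + 0.52q → q_m = 191.875.
Price p_m = 156.125 − 0.12·191.875 = 133.1; MC(q_m) = 10.3 + 0.52·191.875 = 110.075.
Competitive q* = 227.8516, so Δq = 35.9766; wedge = 133.1 − 110.075 = 23.025.
Welfare loss = ½ × 35.9766 × 23.025 = $414.18.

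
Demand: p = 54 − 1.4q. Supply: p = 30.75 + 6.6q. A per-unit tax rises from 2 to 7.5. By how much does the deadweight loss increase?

3.27

Competitive equilibrium: 54 − 1.4q = 30.75 + 6.6q → q* = 2.9063, p* = 49.9313.
For a per-unit tax t: Δq = t/8, so DWL = ½·t·(t/8) = t²/16.
At t = 2: DWL = 0.25. At t = 7.5: DWL = 3.516.
Increase = 3.516 − 0.25 = 3.27.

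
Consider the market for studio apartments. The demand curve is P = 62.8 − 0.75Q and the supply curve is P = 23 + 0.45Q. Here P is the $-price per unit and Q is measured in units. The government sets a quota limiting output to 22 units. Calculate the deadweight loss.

Competitive equilibrium: 62.8 − 0.75Q = 23 + 0.45Q → Q* = 33.1667, P* = 37.925.
At Q = 22: demand price = 62.8 − 0.75·22 = 46.3; supply price = 23 + 0.45·22 = 32.9.
ΔQ = 33.1667 − 22 = 11.1667; wedge = 46.3 − 32.9 = 13.4.
Deadweight loss = ½ × 11.1667 × 13.4 = $74.82.

$74.82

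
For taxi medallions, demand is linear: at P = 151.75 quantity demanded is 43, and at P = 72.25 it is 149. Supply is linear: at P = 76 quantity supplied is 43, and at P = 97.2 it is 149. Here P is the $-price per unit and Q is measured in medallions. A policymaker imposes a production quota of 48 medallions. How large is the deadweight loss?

$2653.16

Demand slope = (72.25 − 151.75)/(149 − 43) = −0.75, so P = 184 − 0.75Q.
Supply slope = (97.2 − 76)/(149 − 43) = 0.2, so P = 67.4 + 0.2Q.
Competitive equilibrium: 184 − 0.75Q = 67.4 + 0.2Q → Q* = 122.7368, P* = 91.9474.
At Q = 48: demand price = 184 − 0.75·48 = 148; supply price = 67.4 + 0.2·48 = 77.
ΔQ = 122.7368 − 48 = 74.7368; wedge = 148 − 77 = 71.
Deadweight loss = ½ × 74.7368 × 71 = $2653.16.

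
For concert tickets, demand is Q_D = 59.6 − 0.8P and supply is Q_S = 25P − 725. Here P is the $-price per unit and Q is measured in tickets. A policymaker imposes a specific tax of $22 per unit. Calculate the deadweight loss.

$187.60

In inverse form: demand P = 74.5 − 1.25Q, supply P = 29 + 0.04Q.
Competitive equilibrium: 74.5 − 1.25Q = 29 + 0.04Q → Q* = 35.2713, P* = 30.4109.
With the tax, the buyer price exceeds the seller price by 22: (74.5 − 1.25Q) − (29 + 0.04Q) = 22 → Q' = 18.2171.
ΔQ = 35.2713 − 18.2171 = 17.0542; the wedge equals the tax, 22.
DWL = ½ × 17.0542 × 22 = $187.60.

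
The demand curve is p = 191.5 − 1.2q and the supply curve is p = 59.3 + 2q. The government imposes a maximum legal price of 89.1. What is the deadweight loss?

1116.19

Competitive equilibrium: 191.5 − 1.2q = 59.3 + 2q → q* = 41.3125, p* = 141.925.
At the ceiling p = 89.1, quantity supplied = (89.1 − 59.3)/2 = 14.9.
Willingness to pay at q' = 14.9: 191.5 − 1.2·14.9 = 173.62.
Δq = 41.3125 − 14.9 = 26.4125; wedge = 173.62 − 89.1 = 84.52.
DWL = ½ × 26.4125 × 84.52 = 1116.19.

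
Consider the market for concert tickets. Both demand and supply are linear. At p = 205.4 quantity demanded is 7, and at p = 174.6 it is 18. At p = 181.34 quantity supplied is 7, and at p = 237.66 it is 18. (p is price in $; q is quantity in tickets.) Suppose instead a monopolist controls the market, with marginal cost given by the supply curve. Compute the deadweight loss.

Demand slope = (174.6 − 205.4)/(18 − 7) = −2.8, so p = 225 − 2.8q.
Supply slope = (237.66 − 181.34)/(18 − 7) = 5.12, so p = 145.5 + 5.12q.
Competitive equilibrium: 225 − 2.8q = 145.5 + 5.12q → q* = 10.0379, p* = 196.8939.
Marginal revenue: MR = 225 − 5.6q. Set MR = MC: 225 − 5.6q = 145.5 + 5.12q → q_m = 7.416.
Price p_m = 225 − 2.8·7.416 = 204.2352; MC(q_m) = 145.5 + 5.12·7.416 = 183.4699.
Competitive q* = 10.0379, so Δq = 2.6219; wedge = 204.2352 − 183.4699 = 20.7653.
DWL = ½ × 2.6219 × 20.7653 = $27.22.

$27.22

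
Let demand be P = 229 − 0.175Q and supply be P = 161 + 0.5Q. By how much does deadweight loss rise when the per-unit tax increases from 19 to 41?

977.78

Competitive equilibrium: 229 − 0.175Q = 161 + 0.5Q → Q* = 100.7407, P* = 211.3704.
For a per-unit tax t: ΔQ = t/0.675, so DWL = ½·t·(t/0.675) = t²/1.35.
At t = 19: DWL = 267.407. At t = 41: DWL = 1245.185.
Increase = 1245.185 − 267.407 = 977.78.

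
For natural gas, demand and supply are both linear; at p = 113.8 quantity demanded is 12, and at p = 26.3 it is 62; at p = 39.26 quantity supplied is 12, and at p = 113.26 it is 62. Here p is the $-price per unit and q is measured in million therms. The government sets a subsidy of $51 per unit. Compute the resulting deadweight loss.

$402.63 million

Demand slope = (26.3 − 113.8)/(62 − 12) = −1.75, so p = 134.8 − 1.75q.
Supply slope = (113.26 − 39.26)/(62 − 12) = 1.48, so p = 21.5 + 1.48q.
Competitive equilibrium: 134.8 − 1.75q = 21.5 + 1.48q → q* = 35.0774, p* = 73.4146.
The subsidy lowers effective supply by 51: p = 1.48q − 29.5.
New quantity: 134.8 − 1.75q = 1.48q − 29.5 → q' = 50.8669.
Overproduction Δq = 50.8669 − 35.0774 = 15.7895; wedge = subsidy = 51.
DWL = ½ × 15.7895 × 51 = $402.63 million.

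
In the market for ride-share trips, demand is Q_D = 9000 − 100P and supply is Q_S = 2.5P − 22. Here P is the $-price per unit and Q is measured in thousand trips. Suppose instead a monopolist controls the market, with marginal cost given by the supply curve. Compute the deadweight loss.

$4.56 thousand

In inverse form: demand P = 90 − 0.01Q, supply P = 8.8 + 0.4Q.
Competitive equilibrium: 90 − 0.01Q = 8.8 + 0.4Q → Q* = 198.0488, P* = 88.0195.
Marginal revenue: MR = 90 − 0.02Q. Set MR = MC: 90 − 0.02Q = 8.8 + 0.4Q → Q_m = 193.3333.
Price P_m = 90 − 0.01·193.3333 = 88.0667; MC(Q_m) = 8.8 + 0.4·193.3333 = 86.1333.
Competitive Q* = 198.0488, so ΔQ = 4.7155; wedge = 88.0667 − 86.1333 = 1.9334.
The triangle = ½ × 4.7155 × 1.9334 = $4.56 thousand.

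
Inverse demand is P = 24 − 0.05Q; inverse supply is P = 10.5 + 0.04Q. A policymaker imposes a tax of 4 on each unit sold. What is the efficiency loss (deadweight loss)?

88.89

Competitive equilibrium: 24 − 0.05Q = 10.5 + 0.04Q → Q* = 150, P* = 16.5.
With the tax, the buyer price exceeds the seller price by 4: (24 − 0.05Q) − (10.5 + 0.04Q) = 4 → Q' = 105.5556.
ΔQ = 150 − 105.5556 = 44.4444; the wedge equals the tax, 4.
DWL = ½ × 44.4444 × 4 = 88.89.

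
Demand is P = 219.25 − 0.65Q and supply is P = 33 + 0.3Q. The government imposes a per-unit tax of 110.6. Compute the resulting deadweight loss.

Competitive equilibrium: 219.25 − 0.65Q = 33 + 0.3Q → Q* = 196.0526, P* = 91.8158.
With the tax, the buyer price exceeds the seller price by 110.6: (219.25 − 0.65Q) − (33 + 0.3Q) = 110.6 → Q' = 79.6316.
ΔQ = 196.0526 − 79.6316 = 116.421; the wedge equals the tax, 110.6.
Welfare loss = ½ × 116.421 × 110.6 = 6438.08.

6438.08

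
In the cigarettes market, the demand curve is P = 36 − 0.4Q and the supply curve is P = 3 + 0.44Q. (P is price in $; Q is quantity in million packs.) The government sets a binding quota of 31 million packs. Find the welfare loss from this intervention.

Competitive equilibrium: 36 − 0.4Q = 3 + 0.44Q → Q* = 39.2857, P* = 20.2857.
At Q = 31: demand price = 36 − 0.4·31 = 23.6; supply price = 3 + 0.44·31 = 16.64.
ΔQ = 39.2857 − 31 = 8.2857; wedge = 23.6 − 16.64 = 6.96.
Deadweight loss = ½ × 8.2857 × 6.96 = $28.83 million.

$28.83 million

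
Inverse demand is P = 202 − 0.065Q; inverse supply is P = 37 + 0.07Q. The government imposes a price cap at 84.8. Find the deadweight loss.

19636.74

Competitive equilibrium: 202 − 0.065Q = 37 + 0.07Q → Q* = 1222.22222, P* = 122.55556.
At the ceiling P = 84.8, quantity supplied = (84.8 − 37)/0.07 = 682.85714.
Willingness to pay at Q' = 682.85714: 202 − 0.065·682.85714 = 157.61429.
ΔQ = 1222.22222 − 682.85714 = 539.36508; wedge = 157.61429 − 84.8 = 72.81429.
Deadweight loss = ½ × 539.36508 × 72.81429 = 19636.74.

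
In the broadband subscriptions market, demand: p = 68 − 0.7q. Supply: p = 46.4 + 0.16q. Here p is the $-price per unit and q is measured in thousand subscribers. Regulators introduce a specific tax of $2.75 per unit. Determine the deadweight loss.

Competitive equilibrium: 68 − 0.7q = 46.4 + 0.16q → q* = 25.1163, p* = 50.4186.
With the tax, the buyer price exceeds the seller price by 2.75: (68 − 0.7q) − (46.4 + 0.16q) = 2.75 → q' = 21.9186.
Δq = 25.1163 − 21.9186 = 3.1977; the wedge equals the tax, 2.75.
Welfare loss = ½ × 3.1977 × 2.75 = $4.40 thousand.

$4.40 thousand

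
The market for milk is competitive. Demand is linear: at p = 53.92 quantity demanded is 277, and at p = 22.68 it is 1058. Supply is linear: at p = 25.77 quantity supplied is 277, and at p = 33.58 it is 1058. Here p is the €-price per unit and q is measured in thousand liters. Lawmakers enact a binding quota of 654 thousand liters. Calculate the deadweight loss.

€864.90 thousand

Demand slope = (22.68 − 53.92)/(1058 − 277) = −0.04, so p = 65 − 0.04q.
Supply slope = (33.58 − 25.77)/(1058 − 277) = 0.01, so p = 23 + 0.01q.
Competitive equilibrium: 65 − 0.04q = 23 + 0.01q → q* = 840, p* = 31.4.
At q = 654: demand price = 65 − 0.04·654 = 38.84; supply price = 23 + 0.01·654 = 29.54.
Δq = 840 − 654 = 186; wedge = 38.84 − 29.54 = 9.3.
Deadweight loss = ½ × 186 × 9.3 = €864.90 thousand.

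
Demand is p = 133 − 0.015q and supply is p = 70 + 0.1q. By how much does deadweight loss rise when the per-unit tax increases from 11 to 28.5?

3005.43

Competitive equilibrium: 133 − 0.015q = 70 + 0.1q → q* = 547.8261, p* = 124.7826.
For a per-unit tax t: Δq = t/0.115, so DWL = ½·t·(t/0.115) = t²/0.23.
At t = 11: DWL = 526.087. At t = 28.5: DWL = 3531.5217.
Increase = 3531.5217 − 526.087 = 3005.43.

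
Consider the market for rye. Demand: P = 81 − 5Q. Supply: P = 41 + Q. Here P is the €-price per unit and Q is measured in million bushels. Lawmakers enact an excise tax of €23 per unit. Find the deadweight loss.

Competitive equilibrium: 81 − 5Q = 41 + Q → Q* = 6.6667, P* = 47.6667.
With the tax, the buyer price exceeds the seller price by 23: (81 − 5Q) − (41 + Q) = 23 → Q' = 2.8333.
ΔQ = 6.6667 − 2.8333 = 3.8334; the wedge equals the tax, 23.
Deadweight loss = ½ × 3.8334 × 23 = €44.08 million.

€44.08 million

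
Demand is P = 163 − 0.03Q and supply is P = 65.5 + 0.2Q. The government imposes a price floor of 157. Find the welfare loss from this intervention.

Competitive equilibrium: 163 − 0.03Q = 65.5 + 0.2Q → Q* = 423.913, P* = 150.2826.
At the floor P = 157, quantity demanded = (163 − 157)/0.03 = 200.
Sellers' marginal cost at Q' = 200: 65.5 + 0.2·200 = 105.5.
ΔQ = 423.913 − 200 = 223.913; wedge = 157 − 105.5 = 51.5.
Welfare loss = ½ × 223.913 × 51.5 = 5765.76.

5765.76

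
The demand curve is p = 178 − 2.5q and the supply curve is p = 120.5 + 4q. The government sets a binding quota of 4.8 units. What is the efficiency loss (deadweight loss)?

53.21

Competitive equilibrium: 178 − 2.5q = 120.5 + 4q → q* = 8.8462, p* = 155.8846.
At q = 4.8: demand price = 178 − 2.5·4.8 = 166; supply price = 120.5 + 4·4.8 = 139.7.
Δq = 8.8462 − 4.8 = 4.0462; wedge = 166 − 139.7 = 26.3.
DWL = ½ × 4.0462 × 26.3 = 53.21.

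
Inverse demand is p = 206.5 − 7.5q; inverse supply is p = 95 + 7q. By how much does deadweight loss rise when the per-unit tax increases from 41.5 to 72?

119.37

Competitive equilibrium: 206.5 − 7.5q = 95 + 7q → q* = 7.6897, p* = 148.8276.
For a per-unit tax t: Δq = t/14.5, so DWL = ½·t·(t/14.5) = t²/29.
At t = 41.5: DWL = 59.388. At t = 72: DWL = 178.759.
Increase = 178.759 − 59.388 = 119.37.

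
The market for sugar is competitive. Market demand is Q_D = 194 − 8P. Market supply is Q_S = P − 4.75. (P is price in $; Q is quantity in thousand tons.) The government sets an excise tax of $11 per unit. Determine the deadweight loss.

In inverse form: demand P = 24.25 − 0.125Q, supply P = 4.75 + Q.
Competitive equilibrium: 24.25 − 0.125Q = 4.75 + Q → Q* = 17.3333, P* = 22.0833.
With the tax, the buyer price exceeds the seller price by 11: (24.25 − 0.125Q) − (4.75 + Q) = 11 → Q' = 7.5556.
ΔQ = 17.3333 − 7.5556 = 9.7777; the wedge equals the tax, 11.
Welfare loss = ½ × 9.7777 × 11 = $53.78 thousand.

$53.78 thousand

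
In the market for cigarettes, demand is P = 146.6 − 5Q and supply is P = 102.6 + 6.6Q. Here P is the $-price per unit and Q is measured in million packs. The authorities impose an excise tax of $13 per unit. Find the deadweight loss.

$7.28 million

Competitive equilibrium: 146.6 − 5Q = 102.6 + 6.6Q → Q* = 3.7931, P* = 127.6345.
With the tax, the buyer price exceeds the seller price by 13: (146.6 − 5Q) − (102.6 + 6.6Q) = 13 → Q' = 2.6724.
ΔQ = 3.7931 − 2.6724 = 1.1207; the wedge equals the tax, 13.
DWL = ½ × 1.1207 × 13 = $7.28 million.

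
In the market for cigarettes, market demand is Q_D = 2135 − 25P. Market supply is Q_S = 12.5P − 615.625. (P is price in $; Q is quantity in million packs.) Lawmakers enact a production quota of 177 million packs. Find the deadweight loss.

$926.28 million

In inverse form: demand P = 85.4 − 0.04Q, supply P = 49.25 + 0.08Q.
Competitive equilibrium: 85.4 − 0.04Q = 49.25 + 0.08Q → Q* = 301.25, P* = 73.35.
At Q = 177: demand price = 85.4 − 0.04·177 = 78.32; supply price = 49.25 + 0.08·177 = 63.41.
ΔQ = 301.25 − 177 = 124.25; wedge = 78.32 − 63.41 = 14.91.
The triangle = ½ × 124.25 × 14.91 = $926.28 million.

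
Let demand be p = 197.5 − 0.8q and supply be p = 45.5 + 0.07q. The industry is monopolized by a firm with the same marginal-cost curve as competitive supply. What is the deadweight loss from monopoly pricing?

Competitive equilibrium: 197.5 − 0.8q = 45.5 + 0.07q → q* = 174.71264, p* = 57.72989.
Marginal revenue: MR = 197.5 − 1.6q. Set MR = MC: 197.5 − 1.6q = 45.5 + 0.07q → q_m = 91.01796.
Price p_m = 197.5 − 0.8·91.01796 = 124.68563; MC(q_m) = 45.5 + 0.07·91.01796 = 51.87126.
Competitive q* = 174.71264, so Δq = 83.69468; wedge = 124.68563 − 51.87126 = 72.81437.
DWL = ½ × 83.69468 × 72.81437 = 3047.09.

3047.09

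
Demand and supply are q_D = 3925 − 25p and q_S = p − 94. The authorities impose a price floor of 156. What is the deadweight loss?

In inverse form: demand p = 157 − 0.04q, supply p = 94 + q.
Competitive equilibrium: 157 − 0.04q = 94 + q → q* = 60.5769, p* = 154.5769.
At the floor p = 156, quantity demanded = (157 − 156)/0.04 = 25.
Sellers' marginal cost at q' = 25: 94 + 1·25 = 119.
Δq = 60.5769 − 25 = 35.5769; wedge = 156 − 119 = 37.
The triangle = ½ × 35.5769 × 37 = 658.17.

658.17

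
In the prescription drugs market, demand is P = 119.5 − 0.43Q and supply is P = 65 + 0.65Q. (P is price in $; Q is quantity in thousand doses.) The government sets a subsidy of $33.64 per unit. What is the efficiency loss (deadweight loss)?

Competitive equilibrium: 119.5 − 0.43Q = 65 + 0.65Q → Q* = 50.463, P* = 97.8009.
The subsidy lowers effective supply by 33.64: P = 31.36 + 0.65Q.
New quantity: 119.5 − 0.43Q = 31.36 + 0.65Q → Q' = 81.6111.
Overproduction ΔQ = 81.6111 − 50.463 = 31.1481; wedge = subsidy = 33.64.
The triangle = ½ × 31.1481 × 33.64 = $523.91 thousand.

$523.91 thousand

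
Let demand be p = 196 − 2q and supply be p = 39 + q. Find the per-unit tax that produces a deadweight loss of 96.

24

Competitive equilibrium: 196 − 2q = 39 + q → q* = 52.3333, p* = 91.3333.
A tax t gives Δq = t/3 and wedge t, so DWL = t²/6.
t²/6 = 96 → t² = 576 → t = 24.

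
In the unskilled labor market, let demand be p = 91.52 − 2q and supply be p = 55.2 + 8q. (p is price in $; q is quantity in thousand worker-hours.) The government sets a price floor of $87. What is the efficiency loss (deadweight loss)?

$9.41 thousand

Competitive equilibrium: 91.52 − 2q = 55.2 + 8q → q* = 3.632, p* = 84.256.
At the floor p = 87, quantity demanded = (91.52 − 87)/2 = 2.26.
Sellers' marginal cost at q' = 2.26: 55.2 + 8·2.26 = 73.28.
Δq = 3.632 − 2.26 = 1.372; wedge = 87 − 73.28 = 13.72.
DWL = ½ × 1.372 × 13.72 = $9.41 thousand.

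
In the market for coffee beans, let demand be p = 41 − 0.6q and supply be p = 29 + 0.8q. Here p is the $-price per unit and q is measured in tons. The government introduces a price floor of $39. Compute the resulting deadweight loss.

$19.21

Competitive equilibrium: 41 − 0.6q = 29 + 0.8q → q* = 8.5714, p* = 35.8571.
At the floor p = 39, quantity demanded = (41 − 39)/0.6 = 3.3333.
Sellers' marginal cost at q' = 3.3333: 29 + 0.8·3.3333 = 31.6666.
Δq = 8.5714 − 3.3333 = 5.2381; wedge = 39 − 31.6666 = 7.3334.
Welfare loss = ½ × 5.2381 × 7.3334 = $19.21.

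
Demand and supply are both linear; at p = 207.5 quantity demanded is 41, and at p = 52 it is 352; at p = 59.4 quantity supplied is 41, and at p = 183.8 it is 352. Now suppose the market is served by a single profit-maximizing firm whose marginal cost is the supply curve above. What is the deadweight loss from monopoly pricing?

2425.24

Demand slope = (52 − 207.5)/(352 − 41) = −0.5, so p = 228 − 0.5q.
Supply slope = (183.8 − 59.4)/(352 − 41) = 0.4, so p = 43 + 0.4q.
Competitive equilibrium: 228 − 0.5q = 43 + 0.4q → q* = 205.5556, p* = 125.2222.
Marginal revenue: MR = 228 − q. Set MR = MC: 228 − q = 43 + 0.4q → q_m = 132.1429.
Price p_m = 228 − 0.5·132.1429 = 161.9286; MC(q_m) = 43 + 0.4·132.1429 = 95.8572.
Competitive q* = 205.5556, so Δq = 73.4127; wedge = 161.9286 − 95.8572 = 66.0714.
Deadweight loss = ½ × 73.4127 × 66.0714 = 2425.24.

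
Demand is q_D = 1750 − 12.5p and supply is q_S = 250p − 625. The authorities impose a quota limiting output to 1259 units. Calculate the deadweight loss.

In inverse form: demand p = 140 − 0.08q, supply p = 2.5 + 0.004q.
Competitive equilibrium: 140 − 0.08q = 2.5 + 0.004q → q* = 1636.9048, p* = 9.0476.
At q = 1259: demand price = 140 − 0.08·1259 = 39.28; supply price = 2.5 + 0.004·1259 = 7.536.
Δq = 1636.9048 − 1259 = 377.9048; wedge = 39.28 − 7.536 = 31.744.
The triangle = ½ × 377.9048 × 31.744 = 5998.10.

5998.10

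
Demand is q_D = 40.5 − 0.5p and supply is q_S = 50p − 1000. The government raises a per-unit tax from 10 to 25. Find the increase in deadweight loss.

In inverse form: demand p = 81 − 2q, supply p = 20 + 0.02q.
Competitive equilibrium: 81 − 2q = 20 + 0.02q → q* = 30.198, p* = 20.604.
For a per-unit tax t: Δq = t/2.02, so DWL = ½·t·(t/2.02) = t²/4.04.
At t = 10: DWL = 24.752. At t = 25: DWL = 154.703.
Increase = 154.703 − 24.752 = 129.95.

129.95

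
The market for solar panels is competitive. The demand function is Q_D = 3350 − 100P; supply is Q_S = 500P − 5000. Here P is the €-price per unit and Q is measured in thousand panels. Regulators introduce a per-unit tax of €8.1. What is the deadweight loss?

€2733.75 thousand

In inverse form: demand P = 33.5 − 0.01Q, supply P = 10 + 0.002Q.
Competitive equilibrium: 33.5 − 0.01Q = 10 + 0.002Q → Q* = 1958.3333, P* = 13.9167.
With the tax, the buyer price exceeds the seller price by 8.1: (33.5 − 0.01Q) − (10 + 0.002Q) = 8.1 → Q' = 1283.3333.
ΔQ = 1958.3333 − 1283.3333 = 675; the wedge equals the tax, 8.1.
The triangle = ½ × 675 × 8.1 = €2733.75 thousand.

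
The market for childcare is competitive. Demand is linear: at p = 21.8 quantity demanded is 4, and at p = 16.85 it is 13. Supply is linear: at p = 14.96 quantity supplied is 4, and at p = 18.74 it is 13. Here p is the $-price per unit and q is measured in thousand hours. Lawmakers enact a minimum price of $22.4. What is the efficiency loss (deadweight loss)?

Demand slope = (16.85 − 21.8)/(13 − 4) = −0.55, so p = 24 − 0.55q.
Supply slope = (18.74 − 14.96)/(13 − 4) = 0.42, so p = 13.28 + 0.42q.
Competitive equilibrium: 24 − 0.55q = 13.28 + 0.42q → q* = 11.0515, p* = 17.9216.
At the floor p = 22.4, quantity demanded = (24 − 22.4)/0.55 = 2.9091.
Sellers' marginal cost at q' = 2.9091: 13.28 + 0.42·2.9091 = 14.5018.
Δq = 11.0515 − 2.9091 = 8.1424; wedge = 22.4 − 14.5018 = 7.8982.
Deadweight loss = ½ × 8.1424 × 7.8982 = $32.16 thousand.

$32.16 thousand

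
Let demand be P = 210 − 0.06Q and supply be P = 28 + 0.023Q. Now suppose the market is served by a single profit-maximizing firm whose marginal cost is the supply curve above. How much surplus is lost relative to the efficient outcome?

Competitive equilibrium: 210 − 0.06Q = 28 + 0.023Q → Q* = 2192.771084, P* = 78.433735.
Marginal revenue: MR = 210 − 0.12Q. Set MR = MC: 210 − 0.12Q = 28 + 0.023Q → Q_m = 1272.727273.
Price P_m = 210 − 0.06·1272.727273 = 133.636364; MC(Q_m) = 28 + 0.023·1272.727273 = 57.272727.
Competitive Q* = 2192.771084, so ΔQ = 920.043811; wedge = 133.636364 − 57.272727 = 76.363637.
DWL = ½ × 920.043811 × 76.363637 = 35128.95.

35128.95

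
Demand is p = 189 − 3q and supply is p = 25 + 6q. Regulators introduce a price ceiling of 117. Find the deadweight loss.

Competitive equilibrium: 189 − 3q = 25 + 6q → q* = 18.2222, p* = 134.3333.
At the ceiling p = 117, quantity supplied = (117 − 25)/6 = 15.3333.
Willingness to pay at q' = 15.3333: 189 − 3·15.3333 = 143.0001.
Δq = 18.2222 − 15.3333 = 2.8889; wedge = 143.0001 − 117 = 26.0001.
The triangle = ½ × 2.8889 × 26.0001 = 37.56.

37.56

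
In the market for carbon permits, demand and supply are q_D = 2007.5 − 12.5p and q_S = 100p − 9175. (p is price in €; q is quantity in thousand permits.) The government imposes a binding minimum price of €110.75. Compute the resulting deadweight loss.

In inverse form: demand p = 160.6 − 0.08q, supply p = 91.75 + 0.01q.
Competitive equilibrium: 160.6 − 0.08q = 91.75 + 0.01q → q* = 765, p* = 99.4.
At the floor p = 110.75, quantity demanded = (160.6 − 110.75)/0.08 = 623.125.
Sellers' marginal cost at q' = 623.125: 91.75 + 0.01·623.125 = 97.9813.
Δq = 765 − 623.125 = 141.875; wedge = 110.75 − 97.9813 = 12.7687.
Deadweight loss = ½ × 141.875 × 12.7687 = €905.78 thousand.

€905.78 thousand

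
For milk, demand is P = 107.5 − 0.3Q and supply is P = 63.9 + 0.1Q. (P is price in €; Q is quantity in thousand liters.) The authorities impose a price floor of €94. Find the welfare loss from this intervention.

Competitive equilibrium: 107.5 − 0.3Q = 63.9 + 0.1Q → Q* = 109, P* = 74.8.
At the floor P = 94, quantity demanded = (107.5 − 94)/0.3 = 45.
Sellers' marginal cost at Q' = 45: 63.9 + 0.1·45 = 68.4.
ΔQ = 109 − 45 = 64; wedge = 94 − 68.4 = 25.6.
Deadweight loss = ½ × 64 × 25.6 = €819.20 thousand.

€819.20 thousand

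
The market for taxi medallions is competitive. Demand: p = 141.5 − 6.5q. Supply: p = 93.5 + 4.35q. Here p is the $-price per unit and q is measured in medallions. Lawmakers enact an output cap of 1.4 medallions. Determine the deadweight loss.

Competitive equilibrium: 141.5 − 6.5q = 93.5 + 4.35q → q* = 4.424, p* = 112.7442.
At q = 1.4: demand price = 141.5 − 6.5·1.4 = 132.4; supply price = 93.5 + 4.35·1.4 = 99.59.
Δq = 4.424 − 1.4 = 3.024; wedge = 132.4 − 99.59 = 32.81.
Deadweight loss = ½ × 3.024 × 32.81 = $49.61.

$49.61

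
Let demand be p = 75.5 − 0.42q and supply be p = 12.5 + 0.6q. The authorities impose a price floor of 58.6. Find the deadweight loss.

Competitive equilibrium: 75.5 − 0.42q = 12.5 + 0.6q → q* = 61.7647, p* = 49.5588.
At the floor p = 58.6, quantity demanded = (75.5 − 58.6)/0.42 = 40.2381.
Sellers' marginal cost at q' = 40.2381: 12.5 + 0.6·40.2381 = 36.6429.
Δq = 61.7647 − 40.2381 = 21.5266; wedge = 58.6 − 36.6429 = 21.9571.
Welfare loss = ½ × 21.5266 × 21.9571 = 236.33.

236.33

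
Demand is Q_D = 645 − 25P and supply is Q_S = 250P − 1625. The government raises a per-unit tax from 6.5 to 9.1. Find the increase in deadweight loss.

460.91

In inverse form: demand P = 25.8 − 0.04Q, supply P = 6.5 + 0.004Q.
Competitive equilibrium: 25.8 − 0.04Q = 6.5 + 0.004Q → Q* = 438.6364, P* = 8.2545.
For a per-unit tax t: ΔQ = t/0.044, so DWL = ½·t·(t/0.044) = t²/0.088.
At t = 6.5: DWL = 480.114. At t = 9.1: DWL = 941.023.
Increase = 941.023 − 480.114 = 460.91.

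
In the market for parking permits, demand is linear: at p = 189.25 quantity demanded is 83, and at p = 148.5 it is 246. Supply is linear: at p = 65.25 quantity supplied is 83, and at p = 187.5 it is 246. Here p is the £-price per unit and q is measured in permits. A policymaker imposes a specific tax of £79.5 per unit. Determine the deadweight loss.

Demand slope = (148.5 − 189.25)/(246 − 83) = −0.25, so p = 210 − 0.25q.
Supply slope = (187.5 − 65.25)/(246 − 83) = 0.75, so p = 3 + 0.75q.
Competitive equilibrium: 210 − 0.25q = 3 + 0.75q → q* = 207, p* = 158.25.
With the tax, the buyer price exceeds the seller price by 79.5: (210 − 0.25q) − (3 + 0.75q) = 79.5 → q' = 127.5.
Δq = 207 − 127.5 = 79.5; the wedge equals the tax, 79.5.
Deadweight loss = ½ × 79.5 × 79.5 = £3160.125.

£3160.125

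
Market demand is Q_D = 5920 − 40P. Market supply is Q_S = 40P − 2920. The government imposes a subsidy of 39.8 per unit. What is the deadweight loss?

In inverse form: demand P = 148 − 0.025Q, supply P = 73 + 0.025Q.
Competitive equilibrium: 148 − 0.025Q = 73 + 0.025Q → Q* = 1500, P* = 110.5.
The subsidy lowers effective supply by 39.8: P = 33.2 + 0.025Q.
New quantity: 148 − 0.025Q = 33.2 + 0.025Q → Q' = 2296.
Overproduction ΔQ = 2296 − 1500 = 796; wedge = subsidy = 39.8.
DWL = ½ × 796 × 39.8 = 15840.40.

15840.40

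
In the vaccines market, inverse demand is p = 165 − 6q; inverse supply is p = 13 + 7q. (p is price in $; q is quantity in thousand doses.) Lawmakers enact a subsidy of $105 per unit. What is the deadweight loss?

$424.04 thousand

Competitive equilibrium: 165 − 6q = 13 + 7q → q* = 11.6923, p* = 94.8462.
The subsidy lowers effective supply by 105: p = 7q − 92.
New quantity: 165 − 6q = 7q − 92 → q' = 19.7692.
Overproduction Δq = 19.7692 − 11.6923 = 8.0769; wedge = subsidy = 105.
DWL = ½ × 8.0769 × 105 = $424.04 thousand.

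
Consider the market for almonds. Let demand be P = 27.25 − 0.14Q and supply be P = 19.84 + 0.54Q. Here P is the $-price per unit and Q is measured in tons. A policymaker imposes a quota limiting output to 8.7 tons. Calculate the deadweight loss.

Competitive equilibrium: 27.25 − 0.14Q = 19.84 + 0.54Q → Q* = 10.8971, P* = 25.7244.
At Q = 8.7: demand price = 27.25 − 0.14·8.7 = 26.032; supply price = 19.84 + 0.54·8.7 = 24.538.
ΔQ = 10.8971 − 8.7 = 2.1971; wedge = 26.032 − 24.538 = 1.494.
The triangle = ½ × 2.1971 × 1.494 = $1.64.

$1.64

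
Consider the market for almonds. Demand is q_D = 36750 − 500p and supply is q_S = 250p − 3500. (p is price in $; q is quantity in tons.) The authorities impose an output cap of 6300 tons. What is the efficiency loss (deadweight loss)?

In inverse form: demand p = 73.5 − 0.002q, supply p = 14 + 0.004q.
Competitive equilibrium: 73.5 − 0.002q = 14 + 0.004q → q* = 9916.6667, p* = 53.6667.
At q = 6300: demand price = 73.5 − 0.002·6300 = 60.9; supply price = 14 + 0.004·6300 = 39.2.
Δq = 9916.6667 − 6300 = 3616.6667; wedge = 60.9 − 39.2 = 21.7.
DWL = ½ × 3616.6667 × 21.7 = $39240.83.

$39240.83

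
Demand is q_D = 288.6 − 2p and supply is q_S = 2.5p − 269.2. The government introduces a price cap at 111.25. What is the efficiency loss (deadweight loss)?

454.03

In inverse form: demand p = 144.3 − 0.5q, supply p = 107.68 + 0.4q.
Competitive equilibrium: 144.3 − 0.5q = 107.68 + 0.4q → q* = 40.6889, p* = 123.9556.
At the ceiling p = 111.25, quantity supplied = (111.25 − 107.68)/0.4 = 8.925.
Willingness to pay at q' = 8.925: 144.3 − 0.5·8.925 = 139.8375.
Δq = 40.6889 − 8.925 = 31.7639; wedge = 139.8375 − 111.25 = 28.5875.
DWL = ½ × 31.7639 × 28.5875 = 454.03.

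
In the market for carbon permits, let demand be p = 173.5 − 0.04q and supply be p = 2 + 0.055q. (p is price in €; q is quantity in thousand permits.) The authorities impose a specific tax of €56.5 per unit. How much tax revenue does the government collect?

Competitive equilibrium: 173.5 − 0.04q = 2 + 0.055q → q* = 1805.2632, p* = 101.2895.
With the tax, the buyer price exceeds the seller price by 56.5: (173.5 − 0.04q) − (2 + 0.055q) = 56.5 → q' = 1210.5263.
Tax revenue = 56.5 × 1210.5263 = €68394.74 thousand.

€68394.74 thousand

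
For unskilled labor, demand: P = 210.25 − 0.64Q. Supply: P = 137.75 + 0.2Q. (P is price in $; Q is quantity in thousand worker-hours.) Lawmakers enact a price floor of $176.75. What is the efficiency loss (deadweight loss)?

$484.54 thousand

Competitive equilibrium: 210.25 − 0.64Q = 137.75 + 0.2Q → Q* = 86.3095, P* = 155.0119.
At the floor P = 176.75, quantity demanded = (210.25 − 176.75)/0.64 = 52.3438.
Sellers' marginal cost at Q' = 52.3438: 137.75 + 0.2·52.3438 = 148.2188.
ΔQ = 86.3095 − 52.3438 = 33.9657; wedge = 176.75 − 148.2188 = 28.5312.
DWL = ½ × 33.9657 × 28.5312 = $484.54 thousand.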